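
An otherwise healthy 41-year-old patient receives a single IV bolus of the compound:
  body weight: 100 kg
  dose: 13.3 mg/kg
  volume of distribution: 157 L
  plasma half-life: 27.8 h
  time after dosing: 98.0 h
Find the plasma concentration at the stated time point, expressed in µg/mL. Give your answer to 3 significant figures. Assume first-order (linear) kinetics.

Total dose = 13.3 × 100 = 1330 mg
C₀ = Dose / Vd = 1330 / 157 = 8.471 mg/L
k = ln2 / t½ = 0.693147 / 27.8 = 0.02493 h⁻¹
C = C₀ · e^(−k·t) = 8.471 × e^(−0.02493 × 98.0)
  = 8.471 × 0.08689 = 0.7360 mg/L
(0.7360 mg/L = 0.7360 µg/mL)

0.736 µg/mL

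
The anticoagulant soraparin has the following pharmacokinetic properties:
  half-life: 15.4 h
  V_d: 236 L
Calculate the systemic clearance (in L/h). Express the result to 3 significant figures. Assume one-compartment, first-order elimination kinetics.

k = ln2 / t½ = 0.693147 / 15.4 = 0.04501 h⁻¹
CL = k × Vd = 0.04501 × 236 = 10.62 L/h

10.6 L/h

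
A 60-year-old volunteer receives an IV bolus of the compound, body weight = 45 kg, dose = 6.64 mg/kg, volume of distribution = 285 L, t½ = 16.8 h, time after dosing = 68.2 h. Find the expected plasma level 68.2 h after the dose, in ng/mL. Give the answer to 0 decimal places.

Total dose = 6.64 × 45 = 298.8 mg
C₀ = Dose / Vd = 298.8 / 285 = 1.048 mg/L
k = ln2 / t½ = 0.693147 / 16.8 = 0.04126 h⁻¹
C = C₀ · e^(−k·t) = 1.048 × e^(−0.04126 × 68.2)
  = 1.048 × 0.05997 = 0.06285 mg/L
Convert: 0.06285 mg/L × 1000 = 62.85 ng/mL

63 ng/mL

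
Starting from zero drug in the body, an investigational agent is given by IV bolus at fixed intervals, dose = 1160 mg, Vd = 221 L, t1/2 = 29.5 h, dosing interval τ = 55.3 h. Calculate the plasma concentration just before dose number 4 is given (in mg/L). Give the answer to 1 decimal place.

1.9 mg/L

C₀ per dose = Dose / Vd = 1160 / 221 = 5.249 mg/L
k = ln2 / t½ = 0.693147 / 29.5 = 0.02350 h⁻¹
Fraction remaining after one interval: r = e^(−kτ) = e^(−0.02350 × 55.3) = 0.2727
Before dose 4, 3 doses have been given (aged 1τ, 2τ, 3τ).
C_trough = C₀ × (r + r² + … + r^3) = C₀ × r(1−r^3)/(1−r)
        = 5.249 × 0.2727 × (1 − 0.02028) / (1 − 0.2727) = 1.928 mg/L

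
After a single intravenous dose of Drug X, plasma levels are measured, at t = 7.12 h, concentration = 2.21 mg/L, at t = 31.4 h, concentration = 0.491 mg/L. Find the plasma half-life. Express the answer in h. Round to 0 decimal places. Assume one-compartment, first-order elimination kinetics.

k = ln(C₁/C₂) / (t₂ − t₁) = ln(2.21/0.491) / (31.4 − 7.12)
  = 1.504 / 24.28 = 0.06194 h⁻¹
t½ = ln2 / k = 0.693147 / 0.06194 = 11.19 h

11 h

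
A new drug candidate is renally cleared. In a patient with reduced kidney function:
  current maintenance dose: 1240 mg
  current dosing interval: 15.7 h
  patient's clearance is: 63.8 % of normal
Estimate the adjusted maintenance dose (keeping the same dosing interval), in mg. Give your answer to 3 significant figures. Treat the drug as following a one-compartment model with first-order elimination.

To keep the same average steady-state level, dosing rate must scale with clearance.
CL ratio = 63.8 / 100 = 0.6380
New dose (same interval) = 1240 × 0.6380 = 791.1 mg

791 mg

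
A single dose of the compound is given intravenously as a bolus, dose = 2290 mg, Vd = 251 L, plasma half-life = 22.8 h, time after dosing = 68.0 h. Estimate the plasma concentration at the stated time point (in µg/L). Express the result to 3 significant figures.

1150 µg/L

C₀ = Dose / Vd = 2290 / 251 = 9.124 mg/L
k = ln2 / t½ = 0.693147 / 22.8 = 0.03040 h⁻¹
C = C₀ · e^(−k·t) = 9.124 × e^(−0.03040 × 68.0)
  = 9.124 × 0.1265 = 1.154 mg/L
Convert: 1.154 mg/L × 1000 = 1154 µg/L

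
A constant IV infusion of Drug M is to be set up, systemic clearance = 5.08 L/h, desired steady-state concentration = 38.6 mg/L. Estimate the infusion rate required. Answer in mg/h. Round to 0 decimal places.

At steady state, infusion rate R₀ = Css × CL = 38.6 × 5.080 = 196.1 mg/h

196 mg/h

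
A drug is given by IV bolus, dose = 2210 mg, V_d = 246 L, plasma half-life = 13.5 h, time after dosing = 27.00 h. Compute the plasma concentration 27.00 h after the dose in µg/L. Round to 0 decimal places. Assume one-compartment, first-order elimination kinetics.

C₀ = Dose / Vd = 2210 / 246 = 8.984 mg/L
k = ln2 / t½ = 0.693147 / 13.5 = 0.05134 h⁻¹
t / t½ = 27.00 / 13.5 = 2 half-lives
C = C₀ × (1/2)^2 = 8.984 × 0.2500 = 2.246 mg/L
Convert: 2.246 mg/L × 1000 = 2246 µg/L

2246 µg/L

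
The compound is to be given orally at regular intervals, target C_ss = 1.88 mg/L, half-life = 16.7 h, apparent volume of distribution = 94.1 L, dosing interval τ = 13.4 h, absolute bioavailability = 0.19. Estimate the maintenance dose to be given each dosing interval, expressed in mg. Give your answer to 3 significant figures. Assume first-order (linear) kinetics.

k = ln2 / t½ = 0.693147 / 16.7 = 0.04151 h⁻¹
CL = k × Vd = 0.04151 × 94.1 = 3.906 L/h
At steady state, F × (Dose/τ) = Css × CL.
Dose = Css × CL × τ / F = 1.88 × 3.906 × 13.4 / 0.19 = 517.9 mg

518 mg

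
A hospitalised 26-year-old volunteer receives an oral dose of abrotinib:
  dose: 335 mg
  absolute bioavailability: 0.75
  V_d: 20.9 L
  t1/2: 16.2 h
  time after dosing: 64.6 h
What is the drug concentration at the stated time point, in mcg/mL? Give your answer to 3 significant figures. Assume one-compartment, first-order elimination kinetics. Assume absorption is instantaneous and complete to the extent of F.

Amount reaching circulation = F × Dose = 0.75 × 335.0 = 251.3 mg
C₀ = F·Dose / Vd = 251.3 / 20.9 = 12.02 mg/L
k = ln2 / t½ = 0.693147 / 16.2 = 0.04279 h⁻¹
C = C₀ · e^(−k·t) = 12.02 × e^(−0.04279 × 64.6)
  = 12.02 × 0.06302 = 0.7575 mg/L
(0.7575 mg/L = 0.7575 mcg/mL)

0.758 mcg/mL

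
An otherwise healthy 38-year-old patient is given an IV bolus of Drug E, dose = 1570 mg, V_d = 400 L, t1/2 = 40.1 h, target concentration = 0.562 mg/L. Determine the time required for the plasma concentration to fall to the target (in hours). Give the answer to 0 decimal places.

112 h

C₀ = Dose / Vd = 1570 / 400 = 3.925 mg/L
k = ln2 / t½ = 0.693147 / 40.1 = 0.01729 h⁻¹
t = ln(C₀ / C) / k = ln(3.925 / 0.562) / 0.01729
  = ln(6.984) / 0.01729 = 1.944 / 0.01729 = 112.4 h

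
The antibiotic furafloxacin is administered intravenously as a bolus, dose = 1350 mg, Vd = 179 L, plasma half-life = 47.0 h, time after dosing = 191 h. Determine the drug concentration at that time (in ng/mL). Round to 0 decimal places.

451 ng/mL

C₀ = Dose / Vd = 1350 / 179 = 7.542 mg/L
k = ln2 / t½ = 0.693147 / 47.0 = 0.01475 h⁻¹
C = C₀ · e^(−k·t) = 7.542 × e^(−0.01475 × 191)
  = 7.542 × 0.05977 = 0.4508 mg/L
Convert: 0.4508 mg/L × 1000 = 450.8 ng/mL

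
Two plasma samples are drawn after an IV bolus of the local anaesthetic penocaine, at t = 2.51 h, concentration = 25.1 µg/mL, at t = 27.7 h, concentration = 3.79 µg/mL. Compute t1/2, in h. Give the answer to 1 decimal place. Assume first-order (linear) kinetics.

k = ln(C₁/C₂) / (t₂ − t₁) = ln(25.1/3.79) / (27.7 − 2.51)
  = 1.891 / 25.19 = 0.07507 h⁻¹
t½ = ln2 / k = 0.693147 / 0.07507 = 9.233 h

9.2 h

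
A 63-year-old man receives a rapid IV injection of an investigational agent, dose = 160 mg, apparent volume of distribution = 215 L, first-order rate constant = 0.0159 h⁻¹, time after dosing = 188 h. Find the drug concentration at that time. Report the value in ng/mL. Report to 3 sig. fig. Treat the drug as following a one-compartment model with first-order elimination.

37.5 ng/mL

C₀ = Dose / Vd = 160.0 / 215 = 0.7442 mg/L
C = C₀ · e^(−k·t) = 0.7442 × e^(−0.01590 × 188)
  = 0.7442 × 0.05033 = 0.03746 mg/L
Convert: 0.03746 mg/L × 1000 = 37.46 ng/mL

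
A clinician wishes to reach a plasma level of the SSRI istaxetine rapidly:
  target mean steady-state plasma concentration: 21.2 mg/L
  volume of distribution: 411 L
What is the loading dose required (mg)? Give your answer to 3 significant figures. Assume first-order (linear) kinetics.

8710 mg

LD = Css × Vd = 21.2 × 411 = 8713 mg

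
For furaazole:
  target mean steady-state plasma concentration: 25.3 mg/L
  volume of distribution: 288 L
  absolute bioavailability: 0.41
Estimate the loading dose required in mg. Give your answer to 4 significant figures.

17770 mg

LD = Css × Vd / F = 25.3 × 288 / 0.41 = 17770 mg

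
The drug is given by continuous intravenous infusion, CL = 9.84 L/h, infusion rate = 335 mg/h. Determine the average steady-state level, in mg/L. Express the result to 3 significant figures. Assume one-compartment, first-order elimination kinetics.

34.0 mg/L

At steady state Css = R₀ / CL = 335 / 9.840 = 34.04 mg/L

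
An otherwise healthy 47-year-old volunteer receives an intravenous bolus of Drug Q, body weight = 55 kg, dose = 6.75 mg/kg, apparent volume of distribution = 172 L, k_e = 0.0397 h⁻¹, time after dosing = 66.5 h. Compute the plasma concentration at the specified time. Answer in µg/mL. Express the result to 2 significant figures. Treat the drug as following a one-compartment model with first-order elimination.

Total dose = 6.75 × 55 = 371.3 mg
C₀ = Dose / Vd = 371.3 / 172 = 2.159 mg/L
C = C₀ · e^(−k·t) = 2.159 × e^(−0.03970 × 66.5)
  = 2.159 × 0.07136 = 0.1541 mg/L
(0.1541 mg/L = 0.1541 µg/mL)

0.15 µg/mL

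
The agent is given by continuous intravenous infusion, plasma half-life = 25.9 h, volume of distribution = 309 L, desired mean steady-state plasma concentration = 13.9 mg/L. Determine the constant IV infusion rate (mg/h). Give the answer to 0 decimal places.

k = ln2 / t½ = 0.693147 / 25.9 = 0.02676 h⁻¹
CL = k × Vd = 0.02676 × 309 = 8.269 L/h
At steady state, infusion rate R₀ = Css × CL = 13.9 × 8.269 = 114.9 mg/h

115 mg/h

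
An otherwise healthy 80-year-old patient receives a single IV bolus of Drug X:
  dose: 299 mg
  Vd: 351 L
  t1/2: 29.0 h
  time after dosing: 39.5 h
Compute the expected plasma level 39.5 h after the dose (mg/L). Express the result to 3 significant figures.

0.331 mg/L

C₀ = Dose / Vd = 299.0 / 351 = 0.8519 mg/L
k = ln2 / t½ = 0.693147 / 29.0 = 0.02390 h⁻¹
C = C₀ · e^(−k·t) = 0.8519 × e^(−0.02390 × 39.5)
  = 0.8519 × 0.3890 = 0.3314 mg/L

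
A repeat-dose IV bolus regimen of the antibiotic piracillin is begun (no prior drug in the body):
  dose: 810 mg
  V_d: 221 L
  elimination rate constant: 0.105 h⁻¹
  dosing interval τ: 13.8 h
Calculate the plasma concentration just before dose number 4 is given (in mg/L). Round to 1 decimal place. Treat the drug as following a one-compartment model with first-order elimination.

C₀ per dose = Dose / Vd = 810 / 221 = 3.665 mg/L
Fraction remaining after one interval: r = e^(−kτ) = e^(−0.1050 × 13.8) = 0.2348
Before dose 4, 3 doses have been given (aged 1τ, 2τ, 3τ).
C_trough = C₀ × (r + r² + … + r^3) = C₀ × r(1−r^3)/(1−r)
        = 3.665 × 0.2348 × (1 − 0.01294) / (1 − 0.2348) = 1.110 mg/L

1.1 mg/L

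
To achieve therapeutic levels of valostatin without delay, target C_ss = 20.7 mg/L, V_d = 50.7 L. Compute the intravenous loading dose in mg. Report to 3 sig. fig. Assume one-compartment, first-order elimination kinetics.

1050 mg

LD = Css × Vd = 20.7 × 50.7 = 1049 mg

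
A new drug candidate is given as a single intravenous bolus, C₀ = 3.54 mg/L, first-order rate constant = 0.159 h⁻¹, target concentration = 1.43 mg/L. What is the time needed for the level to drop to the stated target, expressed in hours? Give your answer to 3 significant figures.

5.70 h

t = ln(C₀ / C) / k = ln(3.540 / 1.43) / 0.1590
  = ln(2.476) / 0.1590 = 0.9066 / 0.1590 = 5.702 h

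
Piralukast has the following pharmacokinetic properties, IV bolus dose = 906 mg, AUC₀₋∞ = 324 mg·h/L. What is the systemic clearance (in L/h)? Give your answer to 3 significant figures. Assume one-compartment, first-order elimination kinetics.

2.80 L/h

CL = Dose / AUC = 906 / 324 = 2.796 L/h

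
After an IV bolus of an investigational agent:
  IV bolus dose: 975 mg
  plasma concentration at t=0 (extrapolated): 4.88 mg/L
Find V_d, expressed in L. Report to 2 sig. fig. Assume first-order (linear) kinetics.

Vd = Dose / C₀ = 975.0 / 4.88 = 199.8 L

200 L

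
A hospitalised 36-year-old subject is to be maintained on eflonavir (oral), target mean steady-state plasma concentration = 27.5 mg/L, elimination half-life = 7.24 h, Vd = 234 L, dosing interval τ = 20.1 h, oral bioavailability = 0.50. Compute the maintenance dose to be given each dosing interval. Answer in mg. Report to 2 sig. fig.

25000 mg

k = ln2 / t½ = 0.693147 / 7.24 = 0.09574 h⁻¹
CL = k × Vd = 0.09574 × 234 = 22.40 L/h
At steady state, F × (Dose/τ) = Css × CL.
Dose = Css × CL × τ / F = 27.5 × 22.40 × 20.1 / 0.50 = 24760 mg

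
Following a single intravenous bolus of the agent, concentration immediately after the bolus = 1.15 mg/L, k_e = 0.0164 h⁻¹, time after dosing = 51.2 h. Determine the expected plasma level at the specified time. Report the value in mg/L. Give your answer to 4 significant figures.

0.4966 mg/L

C = C₀ · e^(−k·t) = 1.150 × e^(−0.01640 × 51.2)
  = 1.150 × 0.4318 = 0.4966 mg/L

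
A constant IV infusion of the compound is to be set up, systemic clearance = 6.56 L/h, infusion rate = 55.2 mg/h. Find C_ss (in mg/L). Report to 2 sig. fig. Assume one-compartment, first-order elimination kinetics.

At steady state Css = R₀ / CL = 55.2 / 6.560 = 8.415 mg/L

8.4 mg/L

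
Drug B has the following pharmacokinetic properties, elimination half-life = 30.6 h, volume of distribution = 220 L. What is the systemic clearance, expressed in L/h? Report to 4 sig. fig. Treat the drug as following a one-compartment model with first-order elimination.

k = ln2 / t½ = 0.693147 / 30.6 = 0.02265 h⁻¹
CL = k × Vd = 0.02265 × 220 = 4.983 L/h

4.983 L/h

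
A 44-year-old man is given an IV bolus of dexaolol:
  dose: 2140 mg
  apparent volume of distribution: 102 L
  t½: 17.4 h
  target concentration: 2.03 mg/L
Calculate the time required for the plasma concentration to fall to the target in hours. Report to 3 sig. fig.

58.6 h

C₀ = Dose / Vd = 2140 / 102 = 20.98 mg/L
k = ln2 / t½ = 0.693147 / 17.4 = 0.03984 h⁻¹
t = ln(C₀ / C) / k = ln(20.98 / 2.03) / 0.03984
  = ln(10.33) / 0.03984 = 2.335 / 0.03984 = 58.61 h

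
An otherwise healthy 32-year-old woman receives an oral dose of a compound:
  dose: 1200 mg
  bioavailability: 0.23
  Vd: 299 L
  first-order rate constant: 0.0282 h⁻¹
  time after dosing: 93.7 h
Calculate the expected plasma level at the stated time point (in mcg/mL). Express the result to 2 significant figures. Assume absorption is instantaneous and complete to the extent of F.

0.066 mcg/mL

Amount reaching circulation = F × Dose = 0.23 × 1200 = 276.0 mg
C₀ = F·Dose / Vd = 276.0 / 299 = 0.9231 mg/L
C = C₀ · e^(−k·t) = 0.9231 × e^(−0.02820 × 93.7)
  = 0.9231 × 0.07119 = 0.06572 mg/L
(0.06572 mg/L = 0.06572 mcg/mL)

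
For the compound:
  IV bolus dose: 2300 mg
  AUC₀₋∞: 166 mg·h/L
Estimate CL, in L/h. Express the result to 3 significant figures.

CL = Dose / AUC = 2300 / 166 = 13.86 L/h

13.9 L/h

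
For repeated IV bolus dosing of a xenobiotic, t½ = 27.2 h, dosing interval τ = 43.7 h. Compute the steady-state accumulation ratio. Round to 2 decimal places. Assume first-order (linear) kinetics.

1.49

k = ln2 / t½ = 0.693147 / 27.2 = 0.02548 h⁻¹
e^(−kτ) = e^(−0.02548 × 43.7) = 0.3284
Accumulation ratio R = 1 / (1 − e^(−kτ)) = 1 / (1 − 0.3284) = 1.489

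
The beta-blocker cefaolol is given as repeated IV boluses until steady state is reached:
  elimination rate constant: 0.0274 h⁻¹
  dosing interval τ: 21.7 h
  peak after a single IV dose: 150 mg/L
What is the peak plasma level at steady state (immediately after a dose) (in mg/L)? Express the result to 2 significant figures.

330 mg/L

e^(−kτ) = e^(−0.02740 × 21.7) = 0.5518
Accumulation ratio R = 1 / (1 − e^(−kτ)) = 1 / (1 − 0.5518) = 2.231
Steady-state peak = C₀ × R = 150 × 2.231 = 334.7 mg/L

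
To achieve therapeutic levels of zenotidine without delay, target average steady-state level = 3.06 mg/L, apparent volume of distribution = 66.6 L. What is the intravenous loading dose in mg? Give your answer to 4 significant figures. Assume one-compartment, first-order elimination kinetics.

203.8 mg

LD = Css × Vd = 3.06 × 66.6 = 203.8 mg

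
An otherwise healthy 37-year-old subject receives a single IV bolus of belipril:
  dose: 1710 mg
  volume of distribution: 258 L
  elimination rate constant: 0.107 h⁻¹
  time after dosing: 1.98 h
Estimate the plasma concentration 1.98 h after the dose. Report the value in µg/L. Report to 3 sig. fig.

5360 µg/L

C₀ = Dose / Vd = 1710 / 258 = 6.628 mg/L
C = C₀ · e^(−k·t) = 6.628 × e^(−0.1070 × 1.98)
  = 6.628 × 0.8091 = 5.363 mg/L
Convert: 5.363 mg/L × 1000 = 5363 µg/L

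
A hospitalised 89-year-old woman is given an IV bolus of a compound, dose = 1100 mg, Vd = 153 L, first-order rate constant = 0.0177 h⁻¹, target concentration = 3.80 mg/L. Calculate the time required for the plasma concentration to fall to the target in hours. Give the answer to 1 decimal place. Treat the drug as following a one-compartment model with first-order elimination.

C₀ = Dose / Vd = 1100 / 153 = 7.190 mg/L
t = ln(C₀ / C) / k = ln(7.190 / 3.80) / 0.01770
  = ln(1.892) / 0.01770 = 0.6376 / 0.01770 = 36.02 h

36.0 h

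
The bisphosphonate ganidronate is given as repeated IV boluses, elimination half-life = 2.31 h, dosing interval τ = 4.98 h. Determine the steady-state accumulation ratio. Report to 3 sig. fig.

k = ln2 / t½ = 0.693147 / 2.31 = 0.3001 h⁻¹
e^(−kτ) = e^(−0.3001 × 4.98) = 0.2244
Accumulation ratio R = 1 / (1 − e^(−kτ)) = 1 / (1 − 0.2244) = 1.289

1.29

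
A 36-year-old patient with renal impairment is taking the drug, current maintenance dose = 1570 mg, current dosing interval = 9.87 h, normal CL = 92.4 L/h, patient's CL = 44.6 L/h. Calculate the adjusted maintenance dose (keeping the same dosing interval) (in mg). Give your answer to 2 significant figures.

760 mg

To keep the same average steady-state level, dosing rate must scale with clearance.
CL ratio = 44.6 / 92.4 = 0.4827
New dose (same interval) = 1570 × 0.4827 = 757.8 mg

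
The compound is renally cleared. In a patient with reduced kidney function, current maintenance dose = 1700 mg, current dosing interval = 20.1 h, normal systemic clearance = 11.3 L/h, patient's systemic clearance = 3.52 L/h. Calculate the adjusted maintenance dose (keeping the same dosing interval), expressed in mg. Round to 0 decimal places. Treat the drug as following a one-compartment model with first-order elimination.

530 mg

To keep the same average steady-state level, dosing rate must scale with clearance.
CL ratio = 3.52 / 11.3 = 0.3115
New dose (same interval) = 1700 × 0.3115 = 529.6 mg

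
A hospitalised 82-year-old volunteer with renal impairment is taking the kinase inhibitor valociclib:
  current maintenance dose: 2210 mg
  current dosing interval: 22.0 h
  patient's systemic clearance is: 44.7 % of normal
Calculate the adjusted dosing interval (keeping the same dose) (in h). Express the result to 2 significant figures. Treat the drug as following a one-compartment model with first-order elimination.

49 h

To keep the same average steady-state level, dosing rate must scale with clearance.
CL ratio = 44.7 / 100 = 0.4470
New interval (same dose) = 22.0 / 0.4470 = 49.22 h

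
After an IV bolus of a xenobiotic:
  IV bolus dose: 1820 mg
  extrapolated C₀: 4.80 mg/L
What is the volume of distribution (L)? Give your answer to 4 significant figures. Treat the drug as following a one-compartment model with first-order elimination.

Vd = Dose / C₀ = 1820 / 4.80 = 379.2 L

379.2 L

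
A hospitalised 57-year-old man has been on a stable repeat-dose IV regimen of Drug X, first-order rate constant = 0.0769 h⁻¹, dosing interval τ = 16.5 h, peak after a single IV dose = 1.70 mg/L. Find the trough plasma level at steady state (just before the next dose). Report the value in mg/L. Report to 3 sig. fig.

0.665 mg/L

e^(−kτ) = e^(−0.07690 × 16.5) = 0.2812
Accumulation ratio R = 1 / (1 − e^(−kτ)) = 1 / (1 − 0.2812) = 1.391
Steady-state trough = C₀ × R × e^(−kτ) = 1.70 × 1.391 × 0.2812 = 0.6650 mg/L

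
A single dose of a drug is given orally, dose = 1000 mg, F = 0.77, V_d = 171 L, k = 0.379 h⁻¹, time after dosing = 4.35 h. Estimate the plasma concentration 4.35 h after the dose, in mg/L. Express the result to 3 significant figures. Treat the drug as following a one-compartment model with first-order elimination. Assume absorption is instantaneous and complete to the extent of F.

Amount reaching circulation = F × Dose = 0.77 × 1000 = 770.0 mg
C₀ = F·Dose / Vd = 770.0 / 171 = 4.503 mg/L
C = C₀ · e^(−k·t) = 4.503 × e^(−0.3790 × 4.35)
  = 4.503 × 0.1923 = 0.8659 mg/L

0.866 mg/L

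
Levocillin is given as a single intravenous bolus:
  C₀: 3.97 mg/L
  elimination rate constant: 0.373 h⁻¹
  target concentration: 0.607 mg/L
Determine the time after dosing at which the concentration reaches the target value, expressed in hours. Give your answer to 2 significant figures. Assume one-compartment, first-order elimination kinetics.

5.0 h

t = ln(C₀ / C) / k = ln(3.970 / 0.607) / 0.3730
  = ln(6.540) / 0.3730 = 1.878 / 0.3730 = 5.035 h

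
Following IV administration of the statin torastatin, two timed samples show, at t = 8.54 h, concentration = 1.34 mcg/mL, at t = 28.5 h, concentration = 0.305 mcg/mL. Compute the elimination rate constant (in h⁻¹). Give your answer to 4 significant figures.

k = ln(C₁/C₂) / (t₂ − t₁) = ln(1.34/0.305) / (28.5 − 8.54)
  = 1.480 / 19.96 = 0.07415 h⁻¹

0.07415 h⁻¹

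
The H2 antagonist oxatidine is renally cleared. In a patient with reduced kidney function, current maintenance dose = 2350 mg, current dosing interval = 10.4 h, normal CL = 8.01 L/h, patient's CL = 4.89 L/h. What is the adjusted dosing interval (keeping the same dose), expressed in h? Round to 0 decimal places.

To keep the same average steady-state level, dosing rate must scale with clearance.
CL ratio = 4.89 / 8.01 = 0.6105
New interval (same dose) = 10.4 / 0.6105 = 17.04 h

17 h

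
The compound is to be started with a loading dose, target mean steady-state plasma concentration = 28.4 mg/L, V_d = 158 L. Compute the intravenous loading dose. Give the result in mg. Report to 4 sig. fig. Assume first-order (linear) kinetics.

LD = Css × Vd = 28.4 × 158 = 4487 mg

4487 mg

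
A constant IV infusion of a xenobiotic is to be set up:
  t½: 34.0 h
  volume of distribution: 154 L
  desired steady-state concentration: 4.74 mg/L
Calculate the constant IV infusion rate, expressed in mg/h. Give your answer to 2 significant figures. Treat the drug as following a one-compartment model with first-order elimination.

k = ln2 / t½ = 0.693147 / 34.0 = 0.02039 h⁻¹
CL = k × Vd = 0.02039 × 154 = 3.140 L/h
At steady state, infusion rate R₀ = Css × CL = 4.74 × 3.140 = 14.88 mg/h

15 mg/h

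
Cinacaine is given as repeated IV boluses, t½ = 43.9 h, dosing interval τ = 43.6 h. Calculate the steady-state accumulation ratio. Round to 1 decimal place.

k = ln2 / t½ = 0.693147 / 43.9 = 0.01579 h⁻¹
e^(−kτ) = e^(−0.01579 × 43.6) = 0.5024
Accumulation ratio R = 1 / (1 − e^(−kτ)) = 1 / (1 − 0.5024) = 2.010

2.0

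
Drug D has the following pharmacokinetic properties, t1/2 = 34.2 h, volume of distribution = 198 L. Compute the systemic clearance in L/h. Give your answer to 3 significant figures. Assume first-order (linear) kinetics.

k = ln2 / t½ = 0.693147 / 34.2 = 0.02027 h⁻¹
CL = k × Vd = 0.02027 × 198 = 4.013 L/h

4.01 L/h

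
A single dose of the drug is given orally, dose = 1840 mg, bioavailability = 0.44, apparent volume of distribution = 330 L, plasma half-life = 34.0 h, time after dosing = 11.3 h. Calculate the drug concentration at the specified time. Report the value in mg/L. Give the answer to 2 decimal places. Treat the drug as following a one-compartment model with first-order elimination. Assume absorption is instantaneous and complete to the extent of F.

1.95 mg/L

Amount reaching circulation = F × Dose = 0.44 × 1840 = 809.6 mg
C₀ = F·Dose / Vd = 809.6 / 330 = 2.453 mg/L
k = ln2 / t½ = 0.693147 / 34.0 = 0.02039 h⁻¹
C = C₀ · e^(−k·t) = 2.453 × e^(−0.02039 × 11.3)
  = 2.453 × 0.7942 = 1.948 mg/L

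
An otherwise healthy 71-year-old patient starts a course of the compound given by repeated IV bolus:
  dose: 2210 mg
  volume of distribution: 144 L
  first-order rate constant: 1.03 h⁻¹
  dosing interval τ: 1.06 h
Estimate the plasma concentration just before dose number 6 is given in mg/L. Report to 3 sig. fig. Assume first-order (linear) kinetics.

7.72 mg/L

C₀ per dose = Dose / Vd = 2210 / 144 = 15.35 mg/L
Fraction remaining after one interval: r = e^(−kτ) = e^(−1.030 × 1.06) = 0.3356
Before dose 6, 5 doses have been given (aged 1τ, 2τ, 3τ, 4τ, 5τ).
C_trough = C₀ × (r + r² + … + r^5) = C₀ × r(1−r^5)/(1−r)
        = 15.35 × 0.3356 × (1 − 0.004257) / (1 − 0.3356) = 7.721 mg/L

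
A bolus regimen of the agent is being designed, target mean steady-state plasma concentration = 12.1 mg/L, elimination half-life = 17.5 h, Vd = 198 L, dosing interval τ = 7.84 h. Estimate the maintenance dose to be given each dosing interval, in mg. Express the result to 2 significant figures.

740 mg

k = ln2 / t½ = 0.693147 / 17.5 = 0.03961 h⁻¹
CL = k × Vd = 0.03961 × 198 = 7.843 L/h
At steady state, Dose/τ = Css × CL.
Dose = Css × CL × τ = 12.1 × 7.843 × 7.84 = 744.0 mg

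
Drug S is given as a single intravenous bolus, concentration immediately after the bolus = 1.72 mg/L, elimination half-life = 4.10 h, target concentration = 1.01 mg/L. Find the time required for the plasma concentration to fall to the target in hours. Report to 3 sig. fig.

k = ln2 / t½ = 0.693147 / 4.10 = 0.1691 h⁻¹
t = ln(C₀ / C) / k = ln(1.720 / 1.01) / 0.1691
  = ln(1.703) / 0.1691 = 0.5324 / 0.1691 = 3.148 h

3.15 h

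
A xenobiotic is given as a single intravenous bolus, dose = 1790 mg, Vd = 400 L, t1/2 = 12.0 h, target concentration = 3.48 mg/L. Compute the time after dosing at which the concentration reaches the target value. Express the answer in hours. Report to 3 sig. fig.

4.35 h

C₀ = Dose / Vd = 1790 / 400 = 4.475 mg/L
k = ln2 / t½ = 0.693147 / 12.0 = 0.05776 h⁻¹
t = ln(C₀ / C) / k = ln(4.475 / 3.48) / 0.05776
  = ln(1.286) / 0.05776 = 0.2515 / 0.05776 = 4.354 h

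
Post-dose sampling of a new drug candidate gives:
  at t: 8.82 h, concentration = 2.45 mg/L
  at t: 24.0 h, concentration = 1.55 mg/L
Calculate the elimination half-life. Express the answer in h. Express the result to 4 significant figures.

22.98 h

k = ln(C₁/C₂) / (t₂ − t₁) = ln(2.45/1.55) / (24.0 − 8.82)
  = 0.4578 / 15.18 = 0.03016 h⁻¹
t½ = ln2 / k = 0.693147 / 0.03016 = 22.98 h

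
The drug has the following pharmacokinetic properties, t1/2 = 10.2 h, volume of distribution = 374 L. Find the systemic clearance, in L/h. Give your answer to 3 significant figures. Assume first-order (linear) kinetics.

k = ln2 / t½ = 0.693147 / 10.2 = 0.06796 h⁻¹
CL = k × Vd = 0.06796 × 374 = 25.42 L/h

25.4 L/h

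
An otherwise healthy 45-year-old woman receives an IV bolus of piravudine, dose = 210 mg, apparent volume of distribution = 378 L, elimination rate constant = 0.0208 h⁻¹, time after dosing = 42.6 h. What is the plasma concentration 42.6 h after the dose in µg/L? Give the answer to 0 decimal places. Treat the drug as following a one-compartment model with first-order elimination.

229 µg/L

C₀ = Dose / Vd = 210.0 / 378 = 0.5556 mg/L
C = C₀ · e^(−k·t) = 0.5556 × e^(−0.02080 × 42.6)
  = 0.5556 × 0.4123 = 0.2291 mg/L
Convert: 0.2291 mg/L × 1000 = 229.1 µg/L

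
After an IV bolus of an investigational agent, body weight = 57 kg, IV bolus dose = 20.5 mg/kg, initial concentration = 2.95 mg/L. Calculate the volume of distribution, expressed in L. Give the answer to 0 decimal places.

Dose = 20.5 × 57 = 1169 mg
Vd = Dose / C₀ = 1169 / 2.95 = 396.3 L

396 L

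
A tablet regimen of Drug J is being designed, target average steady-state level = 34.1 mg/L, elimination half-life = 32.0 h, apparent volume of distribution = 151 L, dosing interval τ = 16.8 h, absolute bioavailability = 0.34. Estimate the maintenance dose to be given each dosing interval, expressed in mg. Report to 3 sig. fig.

k = ln2 / t½ = 0.693147 / 32.0 = 0.02166 h⁻¹
CL = k × Vd = 0.02166 × 151 = 3.271 L/h
At steady state, F × (Dose/τ) = Css × CL.
Dose = Css × CL × τ / F = 34.1 × 3.271 × 16.8 / 0.34 = 5511 mg

5510 mg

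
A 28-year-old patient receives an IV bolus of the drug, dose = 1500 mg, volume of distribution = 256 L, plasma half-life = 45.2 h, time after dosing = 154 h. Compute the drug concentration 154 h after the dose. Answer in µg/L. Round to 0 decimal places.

552 µg/L

C₀ = Dose / Vd = 1500 / 256 = 5.859 mg/L
k = ln2 / t½ = 0.693147 / 45.2 = 0.01534 h⁻¹
C = C₀ · e^(−k·t) = 5.859 × e^(−0.01534 × 154)
  = 5.859 × 0.09420 = 0.5519 mg/L
Convert: 0.5519 mg/L × 1000 = 551.9 µg/L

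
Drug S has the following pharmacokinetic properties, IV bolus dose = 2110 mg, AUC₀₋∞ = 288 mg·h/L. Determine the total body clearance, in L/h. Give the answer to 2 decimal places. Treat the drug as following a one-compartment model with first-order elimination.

CL = Dose / AUC = 2110 / 288 = 7.326 L/h

7.33 L/h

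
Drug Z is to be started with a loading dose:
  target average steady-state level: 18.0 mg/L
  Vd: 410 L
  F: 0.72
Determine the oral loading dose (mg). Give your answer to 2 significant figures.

LD = Css × Vd / F = 18.0 × 410 / 0.72 = 10250 mg

10000 mg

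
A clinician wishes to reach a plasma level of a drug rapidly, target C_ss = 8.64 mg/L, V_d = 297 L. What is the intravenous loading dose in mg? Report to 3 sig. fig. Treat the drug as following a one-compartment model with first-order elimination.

LD = Css × Vd = 8.64 × 297 = 2566 mg

2570 mg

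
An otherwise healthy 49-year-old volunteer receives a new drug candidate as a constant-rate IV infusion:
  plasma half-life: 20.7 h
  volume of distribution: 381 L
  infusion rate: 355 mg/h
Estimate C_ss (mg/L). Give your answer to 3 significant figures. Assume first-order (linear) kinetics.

27.8 mg/L

k = ln2 / t½ = 0.693147 / 20.7 = 0.03349 h⁻¹
CL = k × Vd = 0.03349 × 381 = 12.76 L/h
At steady state Css = R₀ / CL = 355 / 12.76 = 27.82 mg/L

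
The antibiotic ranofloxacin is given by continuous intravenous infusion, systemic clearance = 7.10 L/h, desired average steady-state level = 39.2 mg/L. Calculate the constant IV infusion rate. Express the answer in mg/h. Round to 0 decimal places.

278 mg/h

At steady state, infusion rate R₀ = Css × CL = 39.2 × 7.100 = 278.3 mg/h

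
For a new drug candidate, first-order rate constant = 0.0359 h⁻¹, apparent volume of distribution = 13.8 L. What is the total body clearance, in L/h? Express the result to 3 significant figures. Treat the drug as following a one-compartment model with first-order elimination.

0.495 L/h

CL = k × Vd = 0.0359 × 13.8 = 0.4954 L/h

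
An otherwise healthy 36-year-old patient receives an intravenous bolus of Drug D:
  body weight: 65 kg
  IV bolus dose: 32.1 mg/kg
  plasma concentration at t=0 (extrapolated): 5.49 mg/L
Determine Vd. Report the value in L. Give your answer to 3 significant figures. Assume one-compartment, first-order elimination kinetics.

380 L

Dose = 32.1 × 65 = 2087 mg
Vd = Dose / C₀ = 2087 / 5.49 = 380.1 L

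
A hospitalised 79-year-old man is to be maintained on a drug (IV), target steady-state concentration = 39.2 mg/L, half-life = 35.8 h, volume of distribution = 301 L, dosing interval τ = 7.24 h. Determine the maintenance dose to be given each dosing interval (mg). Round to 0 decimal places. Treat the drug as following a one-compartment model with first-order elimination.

k = ln2 / t½ = 0.693147 / 35.8 = 0.01936 h⁻¹
CL = k × Vd = 0.01936 × 301 = 5.827 L/h
At steady state, Dose/τ = Css × CL.
Dose = Css × CL × τ = 39.2 × 5.827 × 7.24 = 1654 mg

1654 mg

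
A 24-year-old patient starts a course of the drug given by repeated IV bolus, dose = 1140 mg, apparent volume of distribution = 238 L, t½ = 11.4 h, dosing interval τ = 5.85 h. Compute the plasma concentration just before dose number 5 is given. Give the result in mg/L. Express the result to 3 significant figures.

C₀ per dose = Dose / Vd = 1140 / 238 = 4.790 mg/L
k = ln2 / t½ = 0.693147 / 11.4 = 0.06080 h⁻¹
Fraction remaining after one interval: r = e^(−kτ) = e^(−0.06080 × 5.85) = 0.7007
Before dose 5, 4 doses have been given (aged 1τ, 2τ, 3τ, 4τ).
C_trough = C₀ × (r + r² + … + r^4) = C₀ × r(1−r^4)/(1−r)
        = 4.790 × 0.7007 × (1 − 0.2411) / (1 − 0.7007) = 8.510 mg/L

8.51 mg/L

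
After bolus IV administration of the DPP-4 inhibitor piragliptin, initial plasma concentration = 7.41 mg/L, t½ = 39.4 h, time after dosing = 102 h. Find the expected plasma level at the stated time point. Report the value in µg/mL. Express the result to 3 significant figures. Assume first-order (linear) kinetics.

1.23 µg/mL

k = ln2 / t½ = 0.693147 / 39.4 = 0.01759 h⁻¹
C = C₀ · e^(−k·t) = 7.410 × e^(−0.01759 × 102)
  = 7.410 × 0.1663 = 1.232 mg/L
(1.232 mg/L = 1.232 µg/mL)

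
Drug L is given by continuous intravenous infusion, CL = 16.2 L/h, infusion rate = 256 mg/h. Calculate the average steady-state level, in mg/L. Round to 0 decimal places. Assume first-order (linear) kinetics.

16 mg/L

At steady state Css = R₀ / CL = 256 / 16.20 = 15.80 mg/L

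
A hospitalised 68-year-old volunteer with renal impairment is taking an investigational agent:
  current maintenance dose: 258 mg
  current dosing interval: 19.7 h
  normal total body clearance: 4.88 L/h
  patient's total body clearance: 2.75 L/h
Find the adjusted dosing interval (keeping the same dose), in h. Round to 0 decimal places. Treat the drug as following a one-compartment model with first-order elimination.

35 h

To keep the same average steady-state level, dosing rate must scale with clearance.
CL ratio = 2.75 / 4.88 = 0.5635
New interval (same dose) = 19.7 / 0.5635 = 34.96 h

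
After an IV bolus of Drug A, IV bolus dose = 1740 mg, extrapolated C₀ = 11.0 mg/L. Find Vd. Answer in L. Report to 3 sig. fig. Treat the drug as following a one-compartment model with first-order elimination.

158 L

Vd = Dose / C₀ = 1740 / 11.0 = 158.2 L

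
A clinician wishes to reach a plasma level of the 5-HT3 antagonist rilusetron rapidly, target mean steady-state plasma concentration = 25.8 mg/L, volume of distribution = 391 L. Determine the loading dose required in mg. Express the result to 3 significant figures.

LD = Css × Vd = 25.8 × 391 = 10090 mg

10100 mg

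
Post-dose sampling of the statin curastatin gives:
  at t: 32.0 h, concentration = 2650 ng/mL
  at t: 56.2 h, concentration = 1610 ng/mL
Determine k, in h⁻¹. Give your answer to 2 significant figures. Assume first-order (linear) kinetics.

0.021 h⁻¹

k = ln(C₁/C₂) / (t₂ − t₁) = ln(2650/1610) / (56.2 − 32.0)
  = 0.4983 / 24.20 = 0.02059 h⁻¹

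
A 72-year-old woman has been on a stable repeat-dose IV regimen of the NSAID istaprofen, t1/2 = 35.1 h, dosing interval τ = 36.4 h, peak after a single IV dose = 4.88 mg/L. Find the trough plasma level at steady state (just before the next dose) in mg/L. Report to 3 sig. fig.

k = ln2 / t½ = 0.693147 / 35.1 = 0.01975 h⁻¹
e^(−kτ) = e^(−0.01975 × 36.4) = 0.4873
Accumulation ratio R = 1 / (1 − e^(−kτ)) = 1 / (1 − 0.4873) = 1.950
Steady-state trough = C₀ × R × e^(−kτ) = 4.88 × 1.950 × 0.4873 = 4.637 mg/L

4.64 mg/L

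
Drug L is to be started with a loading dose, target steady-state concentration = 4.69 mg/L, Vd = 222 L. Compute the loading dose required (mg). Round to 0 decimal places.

1041 mg

LD = Css × Vd = 4.69 × 222 = 1041 mg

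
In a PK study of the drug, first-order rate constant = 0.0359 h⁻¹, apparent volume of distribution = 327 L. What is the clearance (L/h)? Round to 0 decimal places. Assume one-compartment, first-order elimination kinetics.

CL = k × Vd = 0.0359 × 327 = 11.74 L/h

12 L/h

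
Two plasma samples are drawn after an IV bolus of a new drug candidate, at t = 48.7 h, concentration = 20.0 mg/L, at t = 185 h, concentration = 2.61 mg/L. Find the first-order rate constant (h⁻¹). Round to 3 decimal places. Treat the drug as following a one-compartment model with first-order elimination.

k = ln(C₁/C₂) / (t₂ − t₁) = ln(20.0/2.61) / (185 − 48.7)
  = 2.036 / 136.3 = 0.01494 h⁻¹

0.015 h⁻¹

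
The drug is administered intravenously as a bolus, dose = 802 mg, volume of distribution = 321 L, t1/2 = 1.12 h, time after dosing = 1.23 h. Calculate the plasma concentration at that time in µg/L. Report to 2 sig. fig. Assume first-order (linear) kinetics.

C₀ = Dose / Vd = 802.0 / 321 = 2.498 mg/L
k = ln2 / t½ = 0.693147 / 1.12 = 0.6189 h⁻¹
C = C₀ · e^(−k·t) = 2.498 × e^(−0.6189 × 1.23)
  = 2.498 × 0.4671 = 1.167 mg/L
Convert: 1.167 mg/L × 1000 = 1167 µg/L

1200 µg/L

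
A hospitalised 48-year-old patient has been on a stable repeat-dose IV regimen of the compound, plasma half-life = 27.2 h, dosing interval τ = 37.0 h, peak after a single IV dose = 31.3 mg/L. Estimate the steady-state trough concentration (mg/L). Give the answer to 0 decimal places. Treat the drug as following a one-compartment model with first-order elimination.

20 mg/L

k = ln2 / t½ = 0.693147 / 27.2 = 0.02548 h⁻¹
e^(−kτ) = e^(−0.02548 × 37.0) = 0.3896
Accumulation ratio R = 1 / (1 − e^(−kτ)) = 1 / (1 − 0.3896) = 1.638
Steady-state trough = C₀ × R × e^(−kτ) = 31.3 × 1.638 × 0.3896 = 19.97 mg/L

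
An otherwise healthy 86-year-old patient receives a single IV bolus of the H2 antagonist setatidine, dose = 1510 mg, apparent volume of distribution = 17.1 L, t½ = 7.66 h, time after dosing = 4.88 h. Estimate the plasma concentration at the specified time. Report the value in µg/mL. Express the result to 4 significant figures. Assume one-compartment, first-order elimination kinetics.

56.78 µg/mL

C₀ = Dose / Vd = 1510 / 17.1 = 88.30 mg/L
k = ln2 / t½ = 0.693147 / 7.66 = 0.09049 h⁻¹
C = C₀ · e^(−k·t) = 88.30 × e^(−0.09049 × 4.88)
  = 88.30 × 0.6430 = 56.78 mg/L
(56.78 mg/L = 56.78 µg/mL)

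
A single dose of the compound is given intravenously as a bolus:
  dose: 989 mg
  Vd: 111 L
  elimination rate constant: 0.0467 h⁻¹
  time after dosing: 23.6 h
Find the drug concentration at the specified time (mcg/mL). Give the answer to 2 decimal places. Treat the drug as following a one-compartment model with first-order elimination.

C₀ = Dose / Vd = 989.0 / 111 = 8.910 mg/L
C = C₀ · e^(−k·t) = 8.910 × e^(−0.04670 × 23.6)
  = 8.910 × 0.3322 = 2.960 mg/L
(2.960 mg/L = 2.960 mcg/mL)

2.96 mcg/mL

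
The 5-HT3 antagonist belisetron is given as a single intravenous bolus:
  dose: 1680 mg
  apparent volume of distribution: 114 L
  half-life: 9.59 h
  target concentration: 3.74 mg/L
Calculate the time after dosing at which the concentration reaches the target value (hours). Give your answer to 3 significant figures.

19.0 h

C₀ = Dose / Vd = 1680 / 114 = 14.74 mg/L
k = ln2 / t½ = 0.693147 / 9.59 = 0.07228 h⁻¹
t = ln(C₀ / C) / k = ln(14.74 / 3.74) / 0.07228
  = ln(3.941) / 0.07228 = 1.371 / 0.07228 = 18.97 h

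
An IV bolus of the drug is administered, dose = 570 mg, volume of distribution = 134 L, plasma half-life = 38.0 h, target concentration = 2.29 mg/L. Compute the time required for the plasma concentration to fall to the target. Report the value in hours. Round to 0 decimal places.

34 h

C₀ = Dose / Vd = 570.0 / 134 = 4.254 mg/L
k = ln2 / t½ = 0.693147 / 38.0 = 0.01824 h⁻¹
t = ln(C₀ / C) / k = ln(4.254 / 2.29) / 0.01824
  = ln(1.858) / 0.01824 = 0.6195 / 0.01824 = 33.96 h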